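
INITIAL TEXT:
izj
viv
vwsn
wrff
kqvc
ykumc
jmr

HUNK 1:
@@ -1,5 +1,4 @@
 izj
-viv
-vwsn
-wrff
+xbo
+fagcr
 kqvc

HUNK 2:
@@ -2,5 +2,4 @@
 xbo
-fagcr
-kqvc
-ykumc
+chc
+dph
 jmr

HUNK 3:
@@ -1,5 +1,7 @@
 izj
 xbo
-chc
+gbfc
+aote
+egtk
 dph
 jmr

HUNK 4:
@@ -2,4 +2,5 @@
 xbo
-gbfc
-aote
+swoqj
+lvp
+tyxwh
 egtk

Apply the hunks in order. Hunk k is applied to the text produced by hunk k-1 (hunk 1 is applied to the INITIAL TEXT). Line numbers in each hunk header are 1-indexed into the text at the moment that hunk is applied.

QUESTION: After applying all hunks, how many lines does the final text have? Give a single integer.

Answer: 8

Derivation:
Hunk 1: at line 1 remove [viv,vwsn,wrff] add [xbo,fagcr] -> 6 lines: izj xbo fagcr kqvc ykumc jmr
Hunk 2: at line 2 remove [fagcr,kqvc,ykumc] add [chc,dph] -> 5 lines: izj xbo chc dph jmr
Hunk 3: at line 1 remove [chc] add [gbfc,aote,egtk] -> 7 lines: izj xbo gbfc aote egtk dph jmr
Hunk 4: at line 2 remove [gbfc,aote] add [swoqj,lvp,tyxwh] -> 8 lines: izj xbo swoqj lvp tyxwh egtk dph jmr
Final line count: 8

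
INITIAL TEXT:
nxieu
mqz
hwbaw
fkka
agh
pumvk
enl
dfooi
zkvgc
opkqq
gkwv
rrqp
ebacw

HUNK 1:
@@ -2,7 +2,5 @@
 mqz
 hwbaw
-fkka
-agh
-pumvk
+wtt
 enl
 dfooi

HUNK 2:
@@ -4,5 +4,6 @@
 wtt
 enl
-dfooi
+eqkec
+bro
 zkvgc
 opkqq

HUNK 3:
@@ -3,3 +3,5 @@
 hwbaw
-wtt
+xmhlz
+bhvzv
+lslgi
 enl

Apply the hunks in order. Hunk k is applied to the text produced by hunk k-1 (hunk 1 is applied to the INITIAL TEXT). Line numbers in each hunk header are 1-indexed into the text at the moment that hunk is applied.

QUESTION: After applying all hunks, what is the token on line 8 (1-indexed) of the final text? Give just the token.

Answer: eqkec

Derivation:
Hunk 1: at line 2 remove [fkka,agh,pumvk] add [wtt] -> 11 lines: nxieu mqz hwbaw wtt enl dfooi zkvgc opkqq gkwv rrqp ebacw
Hunk 2: at line 4 remove [dfooi] add [eqkec,bro] -> 12 lines: nxieu mqz hwbaw wtt enl eqkec bro zkvgc opkqq gkwv rrqp ebacw
Hunk 3: at line 3 remove [wtt] add [xmhlz,bhvzv,lslgi] -> 14 lines: nxieu mqz hwbaw xmhlz bhvzv lslgi enl eqkec bro zkvgc opkqq gkwv rrqp ebacw
Final line 8: eqkec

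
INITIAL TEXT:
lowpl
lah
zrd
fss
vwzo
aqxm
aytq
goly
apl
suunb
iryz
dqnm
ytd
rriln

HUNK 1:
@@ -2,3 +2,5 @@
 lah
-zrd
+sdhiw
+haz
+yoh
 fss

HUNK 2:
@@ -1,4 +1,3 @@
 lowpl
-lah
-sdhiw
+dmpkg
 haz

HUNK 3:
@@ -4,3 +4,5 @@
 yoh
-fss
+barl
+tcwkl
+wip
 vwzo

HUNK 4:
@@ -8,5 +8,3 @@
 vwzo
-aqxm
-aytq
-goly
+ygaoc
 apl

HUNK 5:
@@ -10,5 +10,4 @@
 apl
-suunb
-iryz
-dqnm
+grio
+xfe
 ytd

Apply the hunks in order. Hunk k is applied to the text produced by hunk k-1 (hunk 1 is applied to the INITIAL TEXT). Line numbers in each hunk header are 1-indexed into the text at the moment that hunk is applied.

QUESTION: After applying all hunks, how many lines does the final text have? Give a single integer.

Hunk 1: at line 2 remove [zrd] add [sdhiw,haz,yoh] -> 16 lines: lowpl lah sdhiw haz yoh fss vwzo aqxm aytq goly apl suunb iryz dqnm ytd rriln
Hunk 2: at line 1 remove [lah,sdhiw] add [dmpkg] -> 15 lines: lowpl dmpkg haz yoh fss vwzo aqxm aytq goly apl suunb iryz dqnm ytd rriln
Hunk 3: at line 4 remove [fss] add [barl,tcwkl,wip] -> 17 lines: lowpl dmpkg haz yoh barl tcwkl wip vwzo aqxm aytq goly apl suunb iryz dqnm ytd rriln
Hunk 4: at line 8 remove [aqxm,aytq,goly] add [ygaoc] -> 15 lines: lowpl dmpkg haz yoh barl tcwkl wip vwzo ygaoc apl suunb iryz dqnm ytd rriln
Hunk 5: at line 10 remove [suunb,iryz,dqnm] add [grio,xfe] -> 14 lines: lowpl dmpkg haz yoh barl tcwkl wip vwzo ygaoc apl grio xfe ytd rriln
Final line count: 14

Answer: 14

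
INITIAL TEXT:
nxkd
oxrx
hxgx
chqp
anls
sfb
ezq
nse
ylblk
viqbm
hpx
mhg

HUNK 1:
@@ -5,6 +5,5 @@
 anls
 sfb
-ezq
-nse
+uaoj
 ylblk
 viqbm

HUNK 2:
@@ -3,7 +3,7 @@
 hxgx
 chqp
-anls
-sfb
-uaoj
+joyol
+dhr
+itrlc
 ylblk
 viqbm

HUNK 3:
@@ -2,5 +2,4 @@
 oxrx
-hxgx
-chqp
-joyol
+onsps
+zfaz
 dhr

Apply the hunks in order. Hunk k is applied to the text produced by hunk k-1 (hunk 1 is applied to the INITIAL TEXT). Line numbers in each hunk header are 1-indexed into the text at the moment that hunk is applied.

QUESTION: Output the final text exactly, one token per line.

Answer: nxkd
oxrx
onsps
zfaz
dhr
itrlc
ylblk
viqbm
hpx
mhg

Derivation:
Hunk 1: at line 5 remove [ezq,nse] add [uaoj] -> 11 lines: nxkd oxrx hxgx chqp anls sfb uaoj ylblk viqbm hpx mhg
Hunk 2: at line 3 remove [anls,sfb,uaoj] add [joyol,dhr,itrlc] -> 11 lines: nxkd oxrx hxgx chqp joyol dhr itrlc ylblk viqbm hpx mhg
Hunk 3: at line 2 remove [hxgx,chqp,joyol] add [onsps,zfaz] -> 10 lines: nxkd oxrx onsps zfaz dhr itrlc ylblk viqbm hpx mhg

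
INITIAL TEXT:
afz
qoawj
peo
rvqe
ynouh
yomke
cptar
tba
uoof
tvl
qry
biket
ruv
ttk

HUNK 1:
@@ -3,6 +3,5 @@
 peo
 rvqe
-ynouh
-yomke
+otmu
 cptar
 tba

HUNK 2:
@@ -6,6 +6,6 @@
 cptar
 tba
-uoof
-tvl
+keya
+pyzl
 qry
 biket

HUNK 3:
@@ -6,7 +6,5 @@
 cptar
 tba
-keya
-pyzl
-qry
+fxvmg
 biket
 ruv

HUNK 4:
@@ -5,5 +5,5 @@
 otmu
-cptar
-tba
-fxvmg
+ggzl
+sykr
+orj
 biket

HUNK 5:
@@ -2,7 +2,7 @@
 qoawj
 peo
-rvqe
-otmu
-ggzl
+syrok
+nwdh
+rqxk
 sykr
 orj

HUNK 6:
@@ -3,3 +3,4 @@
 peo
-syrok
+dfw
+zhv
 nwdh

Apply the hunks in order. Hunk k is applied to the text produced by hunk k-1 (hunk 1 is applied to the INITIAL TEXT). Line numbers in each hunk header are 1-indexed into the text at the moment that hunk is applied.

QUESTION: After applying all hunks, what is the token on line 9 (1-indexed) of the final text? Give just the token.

Hunk 1: at line 3 remove [ynouh,yomke] add [otmu] -> 13 lines: afz qoawj peo rvqe otmu cptar tba uoof tvl qry biket ruv ttk
Hunk 2: at line 6 remove [uoof,tvl] add [keya,pyzl] -> 13 lines: afz qoawj peo rvqe otmu cptar tba keya pyzl qry biket ruv ttk
Hunk 3: at line 6 remove [keya,pyzl,qry] add [fxvmg] -> 11 lines: afz qoawj peo rvqe otmu cptar tba fxvmg biket ruv ttk
Hunk 4: at line 5 remove [cptar,tba,fxvmg] add [ggzl,sykr,orj] -> 11 lines: afz qoawj peo rvqe otmu ggzl sykr orj biket ruv ttk
Hunk 5: at line 2 remove [rvqe,otmu,ggzl] add [syrok,nwdh,rqxk] -> 11 lines: afz qoawj peo syrok nwdh rqxk sykr orj biket ruv ttk
Hunk 6: at line 3 remove [syrok] add [dfw,zhv] -> 12 lines: afz qoawj peo dfw zhv nwdh rqxk sykr orj biket ruv ttk
Final line 9: orj

Answer: orj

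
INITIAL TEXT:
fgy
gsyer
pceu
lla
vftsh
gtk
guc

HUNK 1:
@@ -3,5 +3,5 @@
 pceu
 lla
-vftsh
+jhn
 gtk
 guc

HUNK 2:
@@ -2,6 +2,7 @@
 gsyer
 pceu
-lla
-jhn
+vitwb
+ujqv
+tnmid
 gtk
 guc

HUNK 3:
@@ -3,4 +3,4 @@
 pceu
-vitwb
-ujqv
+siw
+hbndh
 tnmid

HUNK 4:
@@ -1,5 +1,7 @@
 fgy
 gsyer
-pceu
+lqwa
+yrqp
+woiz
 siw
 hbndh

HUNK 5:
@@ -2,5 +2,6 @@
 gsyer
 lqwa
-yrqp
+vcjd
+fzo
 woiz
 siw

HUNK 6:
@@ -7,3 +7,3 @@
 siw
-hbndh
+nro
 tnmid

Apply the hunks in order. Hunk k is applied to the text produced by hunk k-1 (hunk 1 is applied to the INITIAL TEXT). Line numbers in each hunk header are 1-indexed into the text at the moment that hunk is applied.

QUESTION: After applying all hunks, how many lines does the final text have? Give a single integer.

Hunk 1: at line 3 remove [vftsh] add [jhn] -> 7 lines: fgy gsyer pceu lla jhn gtk guc
Hunk 2: at line 2 remove [lla,jhn] add [vitwb,ujqv,tnmid] -> 8 lines: fgy gsyer pceu vitwb ujqv tnmid gtk guc
Hunk 3: at line 3 remove [vitwb,ujqv] add [siw,hbndh] -> 8 lines: fgy gsyer pceu siw hbndh tnmid gtk guc
Hunk 4: at line 1 remove [pceu] add [lqwa,yrqp,woiz] -> 10 lines: fgy gsyer lqwa yrqp woiz siw hbndh tnmid gtk guc
Hunk 5: at line 2 remove [yrqp] add [vcjd,fzo] -> 11 lines: fgy gsyer lqwa vcjd fzo woiz siw hbndh tnmid gtk guc
Hunk 6: at line 7 remove [hbndh] add [nro] -> 11 lines: fgy gsyer lqwa vcjd fzo woiz siw nro tnmid gtk guc
Final line count: 11

Answer: 11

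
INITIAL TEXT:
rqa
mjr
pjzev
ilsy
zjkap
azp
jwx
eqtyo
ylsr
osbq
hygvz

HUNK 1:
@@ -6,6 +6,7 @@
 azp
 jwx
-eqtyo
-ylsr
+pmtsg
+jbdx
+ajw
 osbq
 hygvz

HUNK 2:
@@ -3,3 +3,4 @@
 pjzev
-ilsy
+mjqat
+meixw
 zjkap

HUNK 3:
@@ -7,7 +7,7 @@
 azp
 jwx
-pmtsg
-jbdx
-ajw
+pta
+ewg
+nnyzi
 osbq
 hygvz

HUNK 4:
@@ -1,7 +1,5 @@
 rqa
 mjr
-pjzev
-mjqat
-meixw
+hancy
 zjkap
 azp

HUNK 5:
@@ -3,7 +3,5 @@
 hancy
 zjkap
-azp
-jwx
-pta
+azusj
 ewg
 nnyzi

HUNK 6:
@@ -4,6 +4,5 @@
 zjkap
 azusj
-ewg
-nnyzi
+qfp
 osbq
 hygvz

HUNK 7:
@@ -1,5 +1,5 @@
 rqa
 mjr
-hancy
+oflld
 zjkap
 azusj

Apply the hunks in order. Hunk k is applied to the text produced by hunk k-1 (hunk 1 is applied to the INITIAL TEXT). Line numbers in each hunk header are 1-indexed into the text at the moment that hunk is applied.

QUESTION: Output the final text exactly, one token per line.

Answer: rqa
mjr
oflld
zjkap
azusj
qfp
osbq
hygvz

Derivation:
Hunk 1: at line 6 remove [eqtyo,ylsr] add [pmtsg,jbdx,ajw] -> 12 lines: rqa mjr pjzev ilsy zjkap azp jwx pmtsg jbdx ajw osbq hygvz
Hunk 2: at line 3 remove [ilsy] add [mjqat,meixw] -> 13 lines: rqa mjr pjzev mjqat meixw zjkap azp jwx pmtsg jbdx ajw osbq hygvz
Hunk 3: at line 7 remove [pmtsg,jbdx,ajw] add [pta,ewg,nnyzi] -> 13 lines: rqa mjr pjzev mjqat meixw zjkap azp jwx pta ewg nnyzi osbq hygvz
Hunk 4: at line 1 remove [pjzev,mjqat,meixw] add [hancy] -> 11 lines: rqa mjr hancy zjkap azp jwx pta ewg nnyzi osbq hygvz
Hunk 5: at line 3 remove [azp,jwx,pta] add [azusj] -> 9 lines: rqa mjr hancy zjkap azusj ewg nnyzi osbq hygvz
Hunk 6: at line 4 remove [ewg,nnyzi] add [qfp] -> 8 lines: rqa mjr hancy zjkap azusj qfp osbq hygvz
Hunk 7: at line 1 remove [hancy] add [oflld] -> 8 lines: rqa mjr oflld zjkap azusj qfp osbq hygvz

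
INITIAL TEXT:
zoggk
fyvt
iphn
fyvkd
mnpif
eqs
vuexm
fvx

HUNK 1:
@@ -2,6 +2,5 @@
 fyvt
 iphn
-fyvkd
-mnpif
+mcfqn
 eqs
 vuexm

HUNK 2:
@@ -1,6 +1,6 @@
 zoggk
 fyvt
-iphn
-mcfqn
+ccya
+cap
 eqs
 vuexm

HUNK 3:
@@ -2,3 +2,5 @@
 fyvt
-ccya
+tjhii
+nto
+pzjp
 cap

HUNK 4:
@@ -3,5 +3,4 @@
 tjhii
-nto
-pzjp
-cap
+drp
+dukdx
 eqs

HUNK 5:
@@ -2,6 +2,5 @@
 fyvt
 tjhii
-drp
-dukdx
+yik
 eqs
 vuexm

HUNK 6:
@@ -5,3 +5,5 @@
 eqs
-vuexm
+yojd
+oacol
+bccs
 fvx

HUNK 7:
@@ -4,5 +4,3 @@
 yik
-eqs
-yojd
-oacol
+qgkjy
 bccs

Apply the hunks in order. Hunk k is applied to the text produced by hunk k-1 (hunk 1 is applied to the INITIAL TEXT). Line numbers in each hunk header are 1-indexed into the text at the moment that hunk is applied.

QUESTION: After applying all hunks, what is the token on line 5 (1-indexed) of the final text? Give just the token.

Hunk 1: at line 2 remove [fyvkd,mnpif] add [mcfqn] -> 7 lines: zoggk fyvt iphn mcfqn eqs vuexm fvx
Hunk 2: at line 1 remove [iphn,mcfqn] add [ccya,cap] -> 7 lines: zoggk fyvt ccya cap eqs vuexm fvx
Hunk 3: at line 2 remove [ccya] add [tjhii,nto,pzjp] -> 9 lines: zoggk fyvt tjhii nto pzjp cap eqs vuexm fvx
Hunk 4: at line 3 remove [nto,pzjp,cap] add [drp,dukdx] -> 8 lines: zoggk fyvt tjhii drp dukdx eqs vuexm fvx
Hunk 5: at line 2 remove [drp,dukdx] add [yik] -> 7 lines: zoggk fyvt tjhii yik eqs vuexm fvx
Hunk 6: at line 5 remove [vuexm] add [yojd,oacol,bccs] -> 9 lines: zoggk fyvt tjhii yik eqs yojd oacol bccs fvx
Hunk 7: at line 4 remove [eqs,yojd,oacol] add [qgkjy] -> 7 lines: zoggk fyvt tjhii yik qgkjy bccs fvx
Final line 5: qgkjy

Answer: qgkjy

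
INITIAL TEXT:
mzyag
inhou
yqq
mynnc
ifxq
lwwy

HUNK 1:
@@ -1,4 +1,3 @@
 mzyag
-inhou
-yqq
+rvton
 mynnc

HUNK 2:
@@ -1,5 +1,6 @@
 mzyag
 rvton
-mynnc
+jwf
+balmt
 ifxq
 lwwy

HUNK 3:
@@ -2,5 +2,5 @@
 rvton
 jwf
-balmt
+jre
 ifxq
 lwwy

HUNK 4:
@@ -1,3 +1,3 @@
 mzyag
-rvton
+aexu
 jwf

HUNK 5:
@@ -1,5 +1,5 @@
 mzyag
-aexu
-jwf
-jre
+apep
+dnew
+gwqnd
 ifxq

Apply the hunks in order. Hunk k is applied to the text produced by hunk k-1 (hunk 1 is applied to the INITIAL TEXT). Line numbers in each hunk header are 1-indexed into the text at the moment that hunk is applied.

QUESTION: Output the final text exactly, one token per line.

Answer: mzyag
apep
dnew
gwqnd
ifxq
lwwy

Derivation:
Hunk 1: at line 1 remove [inhou,yqq] add [rvton] -> 5 lines: mzyag rvton mynnc ifxq lwwy
Hunk 2: at line 1 remove [mynnc] add [jwf,balmt] -> 6 lines: mzyag rvton jwf balmt ifxq lwwy
Hunk 3: at line 2 remove [balmt] add [jre] -> 6 lines: mzyag rvton jwf jre ifxq lwwy
Hunk 4: at line 1 remove [rvton] add [aexu] -> 6 lines: mzyag aexu jwf jre ifxq lwwy
Hunk 5: at line 1 remove [aexu,jwf,jre] add [apep,dnew,gwqnd] -> 6 lines: mzyag apep dnew gwqnd ifxq lwwy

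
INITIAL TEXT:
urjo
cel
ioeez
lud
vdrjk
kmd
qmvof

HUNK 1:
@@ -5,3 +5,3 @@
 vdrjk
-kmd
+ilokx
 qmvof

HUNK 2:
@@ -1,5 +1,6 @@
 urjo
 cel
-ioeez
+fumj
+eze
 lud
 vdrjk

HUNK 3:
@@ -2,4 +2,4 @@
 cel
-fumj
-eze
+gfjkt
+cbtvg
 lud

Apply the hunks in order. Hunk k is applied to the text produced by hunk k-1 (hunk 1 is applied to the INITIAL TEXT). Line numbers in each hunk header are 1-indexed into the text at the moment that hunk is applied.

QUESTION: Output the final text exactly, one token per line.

Answer: urjo
cel
gfjkt
cbtvg
lud
vdrjk
ilokx
qmvof

Derivation:
Hunk 1: at line 5 remove [kmd] add [ilokx] -> 7 lines: urjo cel ioeez lud vdrjk ilokx qmvof
Hunk 2: at line 1 remove [ioeez] add [fumj,eze] -> 8 lines: urjo cel fumj eze lud vdrjk ilokx qmvof
Hunk 3: at line 2 remove [fumj,eze] add [gfjkt,cbtvg] -> 8 lines: urjo cel gfjkt cbtvg lud vdrjk ilokx qmvof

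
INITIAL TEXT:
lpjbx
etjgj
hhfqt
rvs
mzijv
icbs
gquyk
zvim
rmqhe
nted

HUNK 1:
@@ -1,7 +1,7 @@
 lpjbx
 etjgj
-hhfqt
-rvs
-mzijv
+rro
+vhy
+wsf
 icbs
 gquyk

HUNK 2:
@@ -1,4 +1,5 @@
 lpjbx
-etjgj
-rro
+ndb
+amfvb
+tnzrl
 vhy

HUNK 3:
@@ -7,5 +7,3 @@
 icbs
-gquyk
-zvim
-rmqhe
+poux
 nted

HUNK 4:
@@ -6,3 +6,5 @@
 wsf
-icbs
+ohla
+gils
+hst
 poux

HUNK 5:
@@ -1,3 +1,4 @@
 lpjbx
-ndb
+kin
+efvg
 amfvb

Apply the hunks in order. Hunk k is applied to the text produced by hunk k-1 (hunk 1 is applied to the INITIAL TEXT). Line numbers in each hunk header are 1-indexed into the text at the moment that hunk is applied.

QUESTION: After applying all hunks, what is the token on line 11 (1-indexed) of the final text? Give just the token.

Answer: poux

Derivation:
Hunk 1: at line 1 remove [hhfqt,rvs,mzijv] add [rro,vhy,wsf] -> 10 lines: lpjbx etjgj rro vhy wsf icbs gquyk zvim rmqhe nted
Hunk 2: at line 1 remove [etjgj,rro] add [ndb,amfvb,tnzrl] -> 11 lines: lpjbx ndb amfvb tnzrl vhy wsf icbs gquyk zvim rmqhe nted
Hunk 3: at line 7 remove [gquyk,zvim,rmqhe] add [poux] -> 9 lines: lpjbx ndb amfvb tnzrl vhy wsf icbs poux nted
Hunk 4: at line 6 remove [icbs] add [ohla,gils,hst] -> 11 lines: lpjbx ndb amfvb tnzrl vhy wsf ohla gils hst poux nted
Hunk 5: at line 1 remove [ndb] add [kin,efvg] -> 12 lines: lpjbx kin efvg amfvb tnzrl vhy wsf ohla gils hst poux nted
Final line 11: poux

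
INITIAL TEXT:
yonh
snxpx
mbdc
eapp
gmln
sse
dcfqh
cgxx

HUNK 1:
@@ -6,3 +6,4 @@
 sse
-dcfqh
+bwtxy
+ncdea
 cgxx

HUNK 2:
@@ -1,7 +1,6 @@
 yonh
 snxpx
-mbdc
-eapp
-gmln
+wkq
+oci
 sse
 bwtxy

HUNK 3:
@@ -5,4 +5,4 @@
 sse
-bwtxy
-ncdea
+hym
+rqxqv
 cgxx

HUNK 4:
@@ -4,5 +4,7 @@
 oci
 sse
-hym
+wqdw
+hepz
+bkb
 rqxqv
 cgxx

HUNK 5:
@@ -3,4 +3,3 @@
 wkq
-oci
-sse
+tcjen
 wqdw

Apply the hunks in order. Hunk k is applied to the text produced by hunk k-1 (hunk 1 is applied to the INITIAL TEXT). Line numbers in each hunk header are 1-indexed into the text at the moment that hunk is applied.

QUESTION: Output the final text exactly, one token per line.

Hunk 1: at line 6 remove [dcfqh] add [bwtxy,ncdea] -> 9 lines: yonh snxpx mbdc eapp gmln sse bwtxy ncdea cgxx
Hunk 2: at line 1 remove [mbdc,eapp,gmln] add [wkq,oci] -> 8 lines: yonh snxpx wkq oci sse bwtxy ncdea cgxx
Hunk 3: at line 5 remove [bwtxy,ncdea] add [hym,rqxqv] -> 8 lines: yonh snxpx wkq oci sse hym rqxqv cgxx
Hunk 4: at line 4 remove [hym] add [wqdw,hepz,bkb] -> 10 lines: yonh snxpx wkq oci sse wqdw hepz bkb rqxqv cgxx
Hunk 5: at line 3 remove [oci,sse] add [tcjen] -> 9 lines: yonh snxpx wkq tcjen wqdw hepz bkb rqxqv cgxx

Answer: yonh
snxpx
wkq
tcjen
wqdw
hepz
bkb
rqxqv
cgxx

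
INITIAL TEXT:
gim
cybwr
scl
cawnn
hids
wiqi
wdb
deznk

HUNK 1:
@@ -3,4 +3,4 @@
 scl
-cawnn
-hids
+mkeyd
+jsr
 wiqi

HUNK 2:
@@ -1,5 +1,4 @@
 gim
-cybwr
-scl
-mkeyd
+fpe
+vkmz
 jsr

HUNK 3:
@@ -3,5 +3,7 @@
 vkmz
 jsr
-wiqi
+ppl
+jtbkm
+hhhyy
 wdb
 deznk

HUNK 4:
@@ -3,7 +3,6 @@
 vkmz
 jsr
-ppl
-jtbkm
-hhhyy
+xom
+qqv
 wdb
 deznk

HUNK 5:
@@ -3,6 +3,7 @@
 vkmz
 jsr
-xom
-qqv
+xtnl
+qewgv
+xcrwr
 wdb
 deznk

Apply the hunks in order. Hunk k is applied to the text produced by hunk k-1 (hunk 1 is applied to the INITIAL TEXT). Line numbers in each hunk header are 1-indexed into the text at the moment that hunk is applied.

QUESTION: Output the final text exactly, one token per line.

Hunk 1: at line 3 remove [cawnn,hids] add [mkeyd,jsr] -> 8 lines: gim cybwr scl mkeyd jsr wiqi wdb deznk
Hunk 2: at line 1 remove [cybwr,scl,mkeyd] add [fpe,vkmz] -> 7 lines: gim fpe vkmz jsr wiqi wdb deznk
Hunk 3: at line 3 remove [wiqi] add [ppl,jtbkm,hhhyy] -> 9 lines: gim fpe vkmz jsr ppl jtbkm hhhyy wdb deznk
Hunk 4: at line 3 remove [ppl,jtbkm,hhhyy] add [xom,qqv] -> 8 lines: gim fpe vkmz jsr xom qqv wdb deznk
Hunk 5: at line 3 remove [xom,qqv] add [xtnl,qewgv,xcrwr] -> 9 lines: gim fpe vkmz jsr xtnl qewgv xcrwr wdb deznk

Answer: gim
fpe
vkmz
jsr
xtnl
qewgv
xcrwr
wdb
deznk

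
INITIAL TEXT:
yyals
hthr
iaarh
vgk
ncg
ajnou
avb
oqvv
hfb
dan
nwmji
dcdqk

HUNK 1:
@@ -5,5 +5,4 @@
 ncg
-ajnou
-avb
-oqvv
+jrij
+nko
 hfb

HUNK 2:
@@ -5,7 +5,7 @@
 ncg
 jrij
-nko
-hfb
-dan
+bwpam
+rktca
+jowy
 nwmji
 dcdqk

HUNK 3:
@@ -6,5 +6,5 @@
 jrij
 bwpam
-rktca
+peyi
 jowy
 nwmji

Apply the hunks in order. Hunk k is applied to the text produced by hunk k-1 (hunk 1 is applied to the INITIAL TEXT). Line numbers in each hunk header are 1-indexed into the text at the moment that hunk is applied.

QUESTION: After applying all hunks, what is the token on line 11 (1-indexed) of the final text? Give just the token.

Hunk 1: at line 5 remove [ajnou,avb,oqvv] add [jrij,nko] -> 11 lines: yyals hthr iaarh vgk ncg jrij nko hfb dan nwmji dcdqk
Hunk 2: at line 5 remove [nko,hfb,dan] add [bwpam,rktca,jowy] -> 11 lines: yyals hthr iaarh vgk ncg jrij bwpam rktca jowy nwmji dcdqk
Hunk 3: at line 6 remove [rktca] add [peyi] -> 11 lines: yyals hthr iaarh vgk ncg jrij bwpam peyi jowy nwmji dcdqk
Final line 11: dcdqk

Answer: dcdqk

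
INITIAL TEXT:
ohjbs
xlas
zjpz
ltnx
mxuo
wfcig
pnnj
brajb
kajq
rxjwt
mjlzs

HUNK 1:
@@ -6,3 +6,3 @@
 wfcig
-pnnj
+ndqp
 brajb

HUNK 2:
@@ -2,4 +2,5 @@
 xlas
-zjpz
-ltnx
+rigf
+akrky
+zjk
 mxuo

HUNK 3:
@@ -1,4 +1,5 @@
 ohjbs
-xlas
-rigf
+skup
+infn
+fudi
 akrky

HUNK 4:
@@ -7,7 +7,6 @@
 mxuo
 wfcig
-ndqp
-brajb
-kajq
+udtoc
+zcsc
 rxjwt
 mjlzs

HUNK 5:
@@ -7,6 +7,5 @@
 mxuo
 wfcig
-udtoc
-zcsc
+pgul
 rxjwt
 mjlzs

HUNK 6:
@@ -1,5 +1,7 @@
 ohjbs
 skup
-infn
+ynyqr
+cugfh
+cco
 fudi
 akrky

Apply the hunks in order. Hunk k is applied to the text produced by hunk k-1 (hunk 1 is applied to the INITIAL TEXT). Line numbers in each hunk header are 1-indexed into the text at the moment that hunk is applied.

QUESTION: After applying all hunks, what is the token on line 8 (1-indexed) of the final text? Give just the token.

Hunk 1: at line 6 remove [pnnj] add [ndqp] -> 11 lines: ohjbs xlas zjpz ltnx mxuo wfcig ndqp brajb kajq rxjwt mjlzs
Hunk 2: at line 2 remove [zjpz,ltnx] add [rigf,akrky,zjk] -> 12 lines: ohjbs xlas rigf akrky zjk mxuo wfcig ndqp brajb kajq rxjwt mjlzs
Hunk 3: at line 1 remove [xlas,rigf] add [skup,infn,fudi] -> 13 lines: ohjbs skup infn fudi akrky zjk mxuo wfcig ndqp brajb kajq rxjwt mjlzs
Hunk 4: at line 7 remove [ndqp,brajb,kajq] add [udtoc,zcsc] -> 12 lines: ohjbs skup infn fudi akrky zjk mxuo wfcig udtoc zcsc rxjwt mjlzs
Hunk 5: at line 7 remove [udtoc,zcsc] add [pgul] -> 11 lines: ohjbs skup infn fudi akrky zjk mxuo wfcig pgul rxjwt mjlzs
Hunk 6: at line 1 remove [infn] add [ynyqr,cugfh,cco] -> 13 lines: ohjbs skup ynyqr cugfh cco fudi akrky zjk mxuo wfcig pgul rxjwt mjlzs
Final line 8: zjk

Answer: zjk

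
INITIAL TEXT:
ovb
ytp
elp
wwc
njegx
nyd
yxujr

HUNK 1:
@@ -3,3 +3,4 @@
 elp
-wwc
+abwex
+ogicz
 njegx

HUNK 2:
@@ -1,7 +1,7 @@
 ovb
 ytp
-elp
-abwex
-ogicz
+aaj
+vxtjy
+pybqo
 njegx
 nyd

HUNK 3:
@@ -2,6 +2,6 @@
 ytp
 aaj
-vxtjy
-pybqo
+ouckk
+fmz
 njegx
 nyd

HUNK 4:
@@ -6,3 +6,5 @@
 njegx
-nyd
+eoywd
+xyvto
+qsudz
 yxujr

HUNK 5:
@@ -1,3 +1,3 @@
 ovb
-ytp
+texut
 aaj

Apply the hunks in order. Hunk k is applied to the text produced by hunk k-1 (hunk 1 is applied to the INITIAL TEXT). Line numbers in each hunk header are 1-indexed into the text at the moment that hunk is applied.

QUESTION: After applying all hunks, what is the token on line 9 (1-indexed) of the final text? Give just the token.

Hunk 1: at line 3 remove [wwc] add [abwex,ogicz] -> 8 lines: ovb ytp elp abwex ogicz njegx nyd yxujr
Hunk 2: at line 1 remove [elp,abwex,ogicz] add [aaj,vxtjy,pybqo] -> 8 lines: ovb ytp aaj vxtjy pybqo njegx nyd yxujr
Hunk 3: at line 2 remove [vxtjy,pybqo] add [ouckk,fmz] -> 8 lines: ovb ytp aaj ouckk fmz njegx nyd yxujr
Hunk 4: at line 6 remove [nyd] add [eoywd,xyvto,qsudz] -> 10 lines: ovb ytp aaj ouckk fmz njegx eoywd xyvto qsudz yxujr
Hunk 5: at line 1 remove [ytp] add [texut] -> 10 lines: ovb texut aaj ouckk fmz njegx eoywd xyvto qsudz yxujr
Final line 9: qsudz

Answer: qsudz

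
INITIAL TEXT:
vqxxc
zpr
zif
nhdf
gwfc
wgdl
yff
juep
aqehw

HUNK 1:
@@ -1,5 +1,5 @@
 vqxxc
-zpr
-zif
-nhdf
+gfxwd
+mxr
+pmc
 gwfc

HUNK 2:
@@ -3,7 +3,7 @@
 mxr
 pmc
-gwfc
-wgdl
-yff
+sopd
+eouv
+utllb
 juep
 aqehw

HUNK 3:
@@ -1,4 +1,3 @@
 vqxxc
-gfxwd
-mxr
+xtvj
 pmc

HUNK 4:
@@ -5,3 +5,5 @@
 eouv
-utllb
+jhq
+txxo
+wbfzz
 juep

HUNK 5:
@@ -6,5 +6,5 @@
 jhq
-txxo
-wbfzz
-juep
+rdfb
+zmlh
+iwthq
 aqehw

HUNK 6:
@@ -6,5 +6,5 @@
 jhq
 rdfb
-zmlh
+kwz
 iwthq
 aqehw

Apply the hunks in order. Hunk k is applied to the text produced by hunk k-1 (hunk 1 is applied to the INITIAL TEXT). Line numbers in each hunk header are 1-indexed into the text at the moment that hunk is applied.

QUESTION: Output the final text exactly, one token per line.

Hunk 1: at line 1 remove [zpr,zif,nhdf] add [gfxwd,mxr,pmc] -> 9 lines: vqxxc gfxwd mxr pmc gwfc wgdl yff juep aqehw
Hunk 2: at line 3 remove [gwfc,wgdl,yff] add [sopd,eouv,utllb] -> 9 lines: vqxxc gfxwd mxr pmc sopd eouv utllb juep aqehw
Hunk 3: at line 1 remove [gfxwd,mxr] add [xtvj] -> 8 lines: vqxxc xtvj pmc sopd eouv utllb juep aqehw
Hunk 4: at line 5 remove [utllb] add [jhq,txxo,wbfzz] -> 10 lines: vqxxc xtvj pmc sopd eouv jhq txxo wbfzz juep aqehw
Hunk 5: at line 6 remove [txxo,wbfzz,juep] add [rdfb,zmlh,iwthq] -> 10 lines: vqxxc xtvj pmc sopd eouv jhq rdfb zmlh iwthq aqehw
Hunk 6: at line 6 remove [zmlh] add [kwz] -> 10 lines: vqxxc xtvj pmc sopd eouv jhq rdfb kwz iwthq aqehw

Answer: vqxxc
xtvj
pmc
sopd
eouv
jhq
rdfb
kwz
iwthq
aqehw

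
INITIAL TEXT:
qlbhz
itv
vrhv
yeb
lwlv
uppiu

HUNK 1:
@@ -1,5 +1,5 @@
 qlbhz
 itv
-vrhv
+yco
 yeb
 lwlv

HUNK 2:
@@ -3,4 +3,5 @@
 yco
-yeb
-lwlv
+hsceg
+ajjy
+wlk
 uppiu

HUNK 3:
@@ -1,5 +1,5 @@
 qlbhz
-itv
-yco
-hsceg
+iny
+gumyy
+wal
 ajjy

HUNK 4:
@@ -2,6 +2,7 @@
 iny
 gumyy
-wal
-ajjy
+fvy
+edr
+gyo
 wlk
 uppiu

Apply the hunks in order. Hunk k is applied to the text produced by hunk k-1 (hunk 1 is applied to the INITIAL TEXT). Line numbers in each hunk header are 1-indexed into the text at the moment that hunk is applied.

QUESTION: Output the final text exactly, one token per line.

Hunk 1: at line 1 remove [vrhv] add [yco] -> 6 lines: qlbhz itv yco yeb lwlv uppiu
Hunk 2: at line 3 remove [yeb,lwlv] add [hsceg,ajjy,wlk] -> 7 lines: qlbhz itv yco hsceg ajjy wlk uppiu
Hunk 3: at line 1 remove [itv,yco,hsceg] add [iny,gumyy,wal] -> 7 lines: qlbhz iny gumyy wal ajjy wlk uppiu
Hunk 4: at line 2 remove [wal,ajjy] add [fvy,edr,gyo] -> 8 lines: qlbhz iny gumyy fvy edr gyo wlk uppiu

Answer: qlbhz
iny
gumyy
fvy
edr
gyo
wlk
uppiu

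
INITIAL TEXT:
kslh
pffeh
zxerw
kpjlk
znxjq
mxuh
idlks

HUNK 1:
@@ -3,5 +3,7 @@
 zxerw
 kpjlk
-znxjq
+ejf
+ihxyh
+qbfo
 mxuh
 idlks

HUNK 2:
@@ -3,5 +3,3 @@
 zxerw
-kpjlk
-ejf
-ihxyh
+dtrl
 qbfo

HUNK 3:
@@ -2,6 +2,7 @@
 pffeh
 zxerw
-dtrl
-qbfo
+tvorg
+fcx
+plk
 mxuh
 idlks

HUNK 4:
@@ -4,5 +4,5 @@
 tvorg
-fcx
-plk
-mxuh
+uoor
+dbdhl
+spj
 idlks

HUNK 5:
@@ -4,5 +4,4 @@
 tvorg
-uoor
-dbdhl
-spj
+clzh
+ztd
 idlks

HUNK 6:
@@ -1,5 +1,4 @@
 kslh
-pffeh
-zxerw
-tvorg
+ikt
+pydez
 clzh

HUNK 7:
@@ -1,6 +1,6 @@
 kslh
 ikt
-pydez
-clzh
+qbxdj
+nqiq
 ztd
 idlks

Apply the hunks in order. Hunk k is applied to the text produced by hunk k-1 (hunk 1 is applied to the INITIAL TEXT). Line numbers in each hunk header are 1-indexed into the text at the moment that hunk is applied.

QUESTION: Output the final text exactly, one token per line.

Hunk 1: at line 3 remove [znxjq] add [ejf,ihxyh,qbfo] -> 9 lines: kslh pffeh zxerw kpjlk ejf ihxyh qbfo mxuh idlks
Hunk 2: at line 3 remove [kpjlk,ejf,ihxyh] add [dtrl] -> 7 lines: kslh pffeh zxerw dtrl qbfo mxuh idlks
Hunk 3: at line 2 remove [dtrl,qbfo] add [tvorg,fcx,plk] -> 8 lines: kslh pffeh zxerw tvorg fcx plk mxuh idlks
Hunk 4: at line 4 remove [fcx,plk,mxuh] add [uoor,dbdhl,spj] -> 8 lines: kslh pffeh zxerw tvorg uoor dbdhl spj idlks
Hunk 5: at line 4 remove [uoor,dbdhl,spj] add [clzh,ztd] -> 7 lines: kslh pffeh zxerw tvorg clzh ztd idlks
Hunk 6: at line 1 remove [pffeh,zxerw,tvorg] add [ikt,pydez] -> 6 lines: kslh ikt pydez clzh ztd idlks
Hunk 7: at line 1 remove [pydez,clzh] add [qbxdj,nqiq] -> 6 lines: kslh ikt qbxdj nqiq ztd idlks

Answer: kslh
ikt
qbxdj
nqiq
ztd
idlks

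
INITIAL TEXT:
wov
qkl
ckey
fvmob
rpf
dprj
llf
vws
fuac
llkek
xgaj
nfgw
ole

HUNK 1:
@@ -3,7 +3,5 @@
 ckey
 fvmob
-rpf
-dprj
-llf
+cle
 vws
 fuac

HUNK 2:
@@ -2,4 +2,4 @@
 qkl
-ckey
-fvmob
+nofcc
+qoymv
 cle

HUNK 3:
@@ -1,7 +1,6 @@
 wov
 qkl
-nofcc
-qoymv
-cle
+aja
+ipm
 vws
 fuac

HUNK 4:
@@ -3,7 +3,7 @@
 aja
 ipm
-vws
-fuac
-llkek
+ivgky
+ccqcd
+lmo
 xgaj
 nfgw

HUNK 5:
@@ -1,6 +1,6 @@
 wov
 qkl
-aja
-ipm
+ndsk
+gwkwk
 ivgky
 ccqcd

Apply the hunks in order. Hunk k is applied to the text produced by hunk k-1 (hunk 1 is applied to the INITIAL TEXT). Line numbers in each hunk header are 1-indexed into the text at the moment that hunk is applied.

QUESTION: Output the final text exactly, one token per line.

Hunk 1: at line 3 remove [rpf,dprj,llf] add [cle] -> 11 lines: wov qkl ckey fvmob cle vws fuac llkek xgaj nfgw ole
Hunk 2: at line 2 remove [ckey,fvmob] add [nofcc,qoymv] -> 11 lines: wov qkl nofcc qoymv cle vws fuac llkek xgaj nfgw ole
Hunk 3: at line 1 remove [nofcc,qoymv,cle] add [aja,ipm] -> 10 lines: wov qkl aja ipm vws fuac llkek xgaj nfgw ole
Hunk 4: at line 3 remove [vws,fuac,llkek] add [ivgky,ccqcd,lmo] -> 10 lines: wov qkl aja ipm ivgky ccqcd lmo xgaj nfgw ole
Hunk 5: at line 1 remove [aja,ipm] add [ndsk,gwkwk] -> 10 lines: wov qkl ndsk gwkwk ivgky ccqcd lmo xgaj nfgw ole

Answer: wov
qkl
ndsk
gwkwk
ivgky
ccqcd
lmo
xgaj
nfgw
ole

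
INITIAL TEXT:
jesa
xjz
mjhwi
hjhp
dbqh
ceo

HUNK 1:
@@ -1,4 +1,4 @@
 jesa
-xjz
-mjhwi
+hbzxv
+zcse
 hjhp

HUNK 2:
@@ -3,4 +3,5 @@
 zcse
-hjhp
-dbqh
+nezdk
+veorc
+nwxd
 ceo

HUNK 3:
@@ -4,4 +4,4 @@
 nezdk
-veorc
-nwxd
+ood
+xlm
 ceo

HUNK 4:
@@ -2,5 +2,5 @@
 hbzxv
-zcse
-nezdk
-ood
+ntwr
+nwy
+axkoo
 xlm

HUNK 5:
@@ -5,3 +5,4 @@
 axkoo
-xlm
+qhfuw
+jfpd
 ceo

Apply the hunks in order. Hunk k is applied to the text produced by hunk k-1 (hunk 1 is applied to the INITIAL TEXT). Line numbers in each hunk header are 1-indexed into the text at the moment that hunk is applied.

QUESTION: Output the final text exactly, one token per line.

Answer: jesa
hbzxv
ntwr
nwy
axkoo
qhfuw
jfpd
ceo

Derivation:
Hunk 1: at line 1 remove [xjz,mjhwi] add [hbzxv,zcse] -> 6 lines: jesa hbzxv zcse hjhp dbqh ceo
Hunk 2: at line 3 remove [hjhp,dbqh] add [nezdk,veorc,nwxd] -> 7 lines: jesa hbzxv zcse nezdk veorc nwxd ceo
Hunk 3: at line 4 remove [veorc,nwxd] add [ood,xlm] -> 7 lines: jesa hbzxv zcse nezdk ood xlm ceo
Hunk 4: at line 2 remove [zcse,nezdk,ood] add [ntwr,nwy,axkoo] -> 7 lines: jesa hbzxv ntwr nwy axkoo xlm ceo
Hunk 5: at line 5 remove [xlm] add [qhfuw,jfpd] -> 8 lines: jesa hbzxv ntwr nwy axkoo qhfuw jfpd ceo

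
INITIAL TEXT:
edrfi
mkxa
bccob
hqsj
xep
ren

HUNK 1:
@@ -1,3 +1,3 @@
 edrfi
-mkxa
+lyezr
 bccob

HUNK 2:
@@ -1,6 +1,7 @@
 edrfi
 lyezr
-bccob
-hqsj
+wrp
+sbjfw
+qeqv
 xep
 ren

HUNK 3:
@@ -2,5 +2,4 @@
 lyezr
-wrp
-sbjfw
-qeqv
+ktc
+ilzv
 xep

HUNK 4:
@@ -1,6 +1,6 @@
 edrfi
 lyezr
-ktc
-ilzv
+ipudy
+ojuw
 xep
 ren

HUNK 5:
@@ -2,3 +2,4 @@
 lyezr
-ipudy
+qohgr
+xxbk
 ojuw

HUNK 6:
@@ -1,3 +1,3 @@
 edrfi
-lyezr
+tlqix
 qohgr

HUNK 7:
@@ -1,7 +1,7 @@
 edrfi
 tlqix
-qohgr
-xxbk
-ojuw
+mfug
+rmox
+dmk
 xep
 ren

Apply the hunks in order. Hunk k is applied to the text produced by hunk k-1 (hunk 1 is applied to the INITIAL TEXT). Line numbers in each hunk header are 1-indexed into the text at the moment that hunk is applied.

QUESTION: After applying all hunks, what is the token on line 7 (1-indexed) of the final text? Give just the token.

Answer: ren

Derivation:
Hunk 1: at line 1 remove [mkxa] add [lyezr] -> 6 lines: edrfi lyezr bccob hqsj xep ren
Hunk 2: at line 1 remove [bccob,hqsj] add [wrp,sbjfw,qeqv] -> 7 lines: edrfi lyezr wrp sbjfw qeqv xep ren
Hunk 3: at line 2 remove [wrp,sbjfw,qeqv] add [ktc,ilzv] -> 6 lines: edrfi lyezr ktc ilzv xep ren
Hunk 4: at line 1 remove [ktc,ilzv] add [ipudy,ojuw] -> 6 lines: edrfi lyezr ipudy ojuw xep ren
Hunk 5: at line 2 remove [ipudy] add [qohgr,xxbk] -> 7 lines: edrfi lyezr qohgr xxbk ojuw xep ren
Hunk 6: at line 1 remove [lyezr] add [tlqix] -> 7 lines: edrfi tlqix qohgr xxbk ojuw xep ren
Hunk 7: at line 1 remove [qohgr,xxbk,ojuw] add [mfug,rmox,dmk] -> 7 lines: edrfi tlqix mfug rmox dmk xep ren
Final line 7: ren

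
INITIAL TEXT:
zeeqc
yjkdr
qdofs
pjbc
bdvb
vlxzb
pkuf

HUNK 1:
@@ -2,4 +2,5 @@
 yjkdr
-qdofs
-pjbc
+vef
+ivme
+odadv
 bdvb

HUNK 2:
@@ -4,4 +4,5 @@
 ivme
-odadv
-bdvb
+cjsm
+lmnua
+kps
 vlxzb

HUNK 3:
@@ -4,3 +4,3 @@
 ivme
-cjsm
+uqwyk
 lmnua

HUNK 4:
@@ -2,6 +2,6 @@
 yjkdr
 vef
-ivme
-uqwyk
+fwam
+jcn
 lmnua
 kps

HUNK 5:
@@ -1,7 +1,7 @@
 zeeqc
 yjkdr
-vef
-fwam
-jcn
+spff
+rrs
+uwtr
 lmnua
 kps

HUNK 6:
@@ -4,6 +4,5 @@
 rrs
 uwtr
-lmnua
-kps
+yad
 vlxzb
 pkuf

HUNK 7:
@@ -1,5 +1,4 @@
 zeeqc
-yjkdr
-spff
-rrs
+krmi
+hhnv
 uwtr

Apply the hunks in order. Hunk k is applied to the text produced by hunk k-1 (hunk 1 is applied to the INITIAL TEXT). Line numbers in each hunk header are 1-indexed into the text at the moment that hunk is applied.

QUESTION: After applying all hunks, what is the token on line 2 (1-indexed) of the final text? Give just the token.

Hunk 1: at line 2 remove [qdofs,pjbc] add [vef,ivme,odadv] -> 8 lines: zeeqc yjkdr vef ivme odadv bdvb vlxzb pkuf
Hunk 2: at line 4 remove [odadv,bdvb] add [cjsm,lmnua,kps] -> 9 lines: zeeqc yjkdr vef ivme cjsm lmnua kps vlxzb pkuf
Hunk 3: at line 4 remove [cjsm] add [uqwyk] -> 9 lines: zeeqc yjkdr vef ivme uqwyk lmnua kps vlxzb pkuf
Hunk 4: at line 2 remove [ivme,uqwyk] add [fwam,jcn] -> 9 lines: zeeqc yjkdr vef fwam jcn lmnua kps vlxzb pkuf
Hunk 5: at line 1 remove [vef,fwam,jcn] add [spff,rrs,uwtr] -> 9 lines: zeeqc yjkdr spff rrs uwtr lmnua kps vlxzb pkuf
Hunk 6: at line 4 remove [lmnua,kps] add [yad] -> 8 lines: zeeqc yjkdr spff rrs uwtr yad vlxzb pkuf
Hunk 7: at line 1 remove [yjkdr,spff,rrs] add [krmi,hhnv] -> 7 lines: zeeqc krmi hhnv uwtr yad vlxzb pkuf
Final line 2: krmi

Answer: krmi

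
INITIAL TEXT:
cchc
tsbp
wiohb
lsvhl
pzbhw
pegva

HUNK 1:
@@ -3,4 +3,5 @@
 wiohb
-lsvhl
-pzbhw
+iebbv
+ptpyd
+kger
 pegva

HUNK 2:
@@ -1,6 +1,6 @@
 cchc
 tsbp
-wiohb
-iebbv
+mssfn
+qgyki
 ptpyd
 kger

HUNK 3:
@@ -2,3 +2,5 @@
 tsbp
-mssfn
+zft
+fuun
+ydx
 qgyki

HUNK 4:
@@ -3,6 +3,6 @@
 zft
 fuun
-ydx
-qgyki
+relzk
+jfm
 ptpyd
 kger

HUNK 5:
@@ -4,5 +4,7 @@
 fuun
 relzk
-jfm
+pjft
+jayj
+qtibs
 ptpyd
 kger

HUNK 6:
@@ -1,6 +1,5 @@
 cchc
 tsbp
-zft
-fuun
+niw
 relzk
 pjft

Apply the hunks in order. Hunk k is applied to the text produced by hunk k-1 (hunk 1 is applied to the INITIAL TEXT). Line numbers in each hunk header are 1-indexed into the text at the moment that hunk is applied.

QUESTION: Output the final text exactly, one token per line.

Answer: cchc
tsbp
niw
relzk
pjft
jayj
qtibs
ptpyd
kger
pegva

Derivation:
Hunk 1: at line 3 remove [lsvhl,pzbhw] add [iebbv,ptpyd,kger] -> 7 lines: cchc tsbp wiohb iebbv ptpyd kger pegva
Hunk 2: at line 1 remove [wiohb,iebbv] add [mssfn,qgyki] -> 7 lines: cchc tsbp mssfn qgyki ptpyd kger pegva
Hunk 3: at line 2 remove [mssfn] add [zft,fuun,ydx] -> 9 lines: cchc tsbp zft fuun ydx qgyki ptpyd kger pegva
Hunk 4: at line 3 remove [ydx,qgyki] add [relzk,jfm] -> 9 lines: cchc tsbp zft fuun relzk jfm ptpyd kger pegva
Hunk 5: at line 4 remove [jfm] add [pjft,jayj,qtibs] -> 11 lines: cchc tsbp zft fuun relzk pjft jayj qtibs ptpyd kger pegva
Hunk 6: at line 1 remove [zft,fuun] add [niw] -> 10 lines: cchc tsbp niw relzk pjft jayj qtibs ptpyd kger pegva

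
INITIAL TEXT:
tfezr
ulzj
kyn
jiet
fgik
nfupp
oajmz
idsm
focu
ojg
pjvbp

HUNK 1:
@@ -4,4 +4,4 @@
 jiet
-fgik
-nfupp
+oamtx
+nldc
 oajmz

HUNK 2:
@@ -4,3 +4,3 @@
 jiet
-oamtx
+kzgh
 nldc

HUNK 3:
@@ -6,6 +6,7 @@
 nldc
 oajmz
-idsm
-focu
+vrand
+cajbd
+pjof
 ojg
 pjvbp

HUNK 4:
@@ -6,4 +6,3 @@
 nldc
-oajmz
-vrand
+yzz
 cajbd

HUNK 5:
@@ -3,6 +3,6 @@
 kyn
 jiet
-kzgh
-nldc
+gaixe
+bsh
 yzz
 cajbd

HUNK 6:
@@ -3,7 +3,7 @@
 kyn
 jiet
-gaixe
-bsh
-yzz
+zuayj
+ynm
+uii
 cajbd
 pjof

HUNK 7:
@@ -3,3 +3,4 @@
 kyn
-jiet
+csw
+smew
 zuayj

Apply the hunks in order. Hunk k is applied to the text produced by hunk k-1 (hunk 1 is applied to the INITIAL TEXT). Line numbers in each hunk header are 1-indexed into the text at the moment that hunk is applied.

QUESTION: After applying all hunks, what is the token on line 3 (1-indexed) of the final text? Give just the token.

Answer: kyn

Derivation:
Hunk 1: at line 4 remove [fgik,nfupp] add [oamtx,nldc] -> 11 lines: tfezr ulzj kyn jiet oamtx nldc oajmz idsm focu ojg pjvbp
Hunk 2: at line 4 remove [oamtx] add [kzgh] -> 11 lines: tfezr ulzj kyn jiet kzgh nldc oajmz idsm focu ojg pjvbp
Hunk 3: at line 6 remove [idsm,focu] add [vrand,cajbd,pjof] -> 12 lines: tfezr ulzj kyn jiet kzgh nldc oajmz vrand cajbd pjof ojg pjvbp
Hunk 4: at line 6 remove [oajmz,vrand] add [yzz] -> 11 lines: tfezr ulzj kyn jiet kzgh nldc yzz cajbd pjof ojg pjvbp
Hunk 5: at line 3 remove [kzgh,nldc] add [gaixe,bsh] -> 11 lines: tfezr ulzj kyn jiet gaixe bsh yzz cajbd pjof ojg pjvbp
Hunk 6: at line 3 remove [gaixe,bsh,yzz] add [zuayj,ynm,uii] -> 11 lines: tfezr ulzj kyn jiet zuayj ynm uii cajbd pjof ojg pjvbp
Hunk 7: at line 3 remove [jiet] add [csw,smew] -> 12 lines: tfezr ulzj kyn csw smew zuayj ynm uii cajbd pjof ojg pjvbp
Final line 3: kyn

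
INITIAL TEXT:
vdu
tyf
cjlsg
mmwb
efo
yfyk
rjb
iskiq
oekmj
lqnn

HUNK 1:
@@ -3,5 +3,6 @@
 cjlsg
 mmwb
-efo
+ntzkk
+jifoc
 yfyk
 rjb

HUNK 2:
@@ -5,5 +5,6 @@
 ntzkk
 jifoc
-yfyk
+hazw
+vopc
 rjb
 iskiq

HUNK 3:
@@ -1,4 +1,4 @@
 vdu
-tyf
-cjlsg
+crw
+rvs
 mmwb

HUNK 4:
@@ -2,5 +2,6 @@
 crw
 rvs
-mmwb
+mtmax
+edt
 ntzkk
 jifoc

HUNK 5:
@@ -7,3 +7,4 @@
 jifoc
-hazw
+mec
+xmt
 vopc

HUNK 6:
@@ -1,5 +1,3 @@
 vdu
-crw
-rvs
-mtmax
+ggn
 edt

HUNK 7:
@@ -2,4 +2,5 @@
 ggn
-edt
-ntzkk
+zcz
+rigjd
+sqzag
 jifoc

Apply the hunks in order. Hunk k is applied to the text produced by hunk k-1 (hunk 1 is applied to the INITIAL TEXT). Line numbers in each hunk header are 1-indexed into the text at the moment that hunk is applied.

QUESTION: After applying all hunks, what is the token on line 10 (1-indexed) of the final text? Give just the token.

Hunk 1: at line 3 remove [efo] add [ntzkk,jifoc] -> 11 lines: vdu tyf cjlsg mmwb ntzkk jifoc yfyk rjb iskiq oekmj lqnn
Hunk 2: at line 5 remove [yfyk] add [hazw,vopc] -> 12 lines: vdu tyf cjlsg mmwb ntzkk jifoc hazw vopc rjb iskiq oekmj lqnn
Hunk 3: at line 1 remove [tyf,cjlsg] add [crw,rvs] -> 12 lines: vdu crw rvs mmwb ntzkk jifoc hazw vopc rjb iskiq oekmj lqnn
Hunk 4: at line 2 remove [mmwb] add [mtmax,edt] -> 13 lines: vdu crw rvs mtmax edt ntzkk jifoc hazw vopc rjb iskiq oekmj lqnn
Hunk 5: at line 7 remove [hazw] add [mec,xmt] -> 14 lines: vdu crw rvs mtmax edt ntzkk jifoc mec xmt vopc rjb iskiq oekmj lqnn
Hunk 6: at line 1 remove [crw,rvs,mtmax] add [ggn] -> 12 lines: vdu ggn edt ntzkk jifoc mec xmt vopc rjb iskiq oekmj lqnn
Hunk 7: at line 2 remove [edt,ntzkk] add [zcz,rigjd,sqzag] -> 13 lines: vdu ggn zcz rigjd sqzag jifoc mec xmt vopc rjb iskiq oekmj lqnn
Final line 10: rjb

Answer: rjb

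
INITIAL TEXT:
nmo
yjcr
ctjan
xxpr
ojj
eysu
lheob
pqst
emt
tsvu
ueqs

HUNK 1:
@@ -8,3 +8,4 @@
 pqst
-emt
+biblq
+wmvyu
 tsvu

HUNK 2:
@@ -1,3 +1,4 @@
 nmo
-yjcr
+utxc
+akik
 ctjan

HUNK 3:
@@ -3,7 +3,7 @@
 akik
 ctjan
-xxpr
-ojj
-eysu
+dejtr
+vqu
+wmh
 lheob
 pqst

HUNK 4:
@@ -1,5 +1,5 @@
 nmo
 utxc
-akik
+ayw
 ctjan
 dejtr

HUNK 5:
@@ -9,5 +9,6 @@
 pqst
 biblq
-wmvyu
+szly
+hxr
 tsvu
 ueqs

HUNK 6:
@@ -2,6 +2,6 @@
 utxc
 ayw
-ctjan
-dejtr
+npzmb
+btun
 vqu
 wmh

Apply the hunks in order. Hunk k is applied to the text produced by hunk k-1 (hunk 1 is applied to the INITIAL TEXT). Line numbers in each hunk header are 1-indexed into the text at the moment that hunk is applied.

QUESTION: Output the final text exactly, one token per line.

Hunk 1: at line 8 remove [emt] add [biblq,wmvyu] -> 12 lines: nmo yjcr ctjan xxpr ojj eysu lheob pqst biblq wmvyu tsvu ueqs
Hunk 2: at line 1 remove [yjcr] add [utxc,akik] -> 13 lines: nmo utxc akik ctjan xxpr ojj eysu lheob pqst biblq wmvyu tsvu ueqs
Hunk 3: at line 3 remove [xxpr,ojj,eysu] add [dejtr,vqu,wmh] -> 13 lines: nmo utxc akik ctjan dejtr vqu wmh lheob pqst biblq wmvyu tsvu ueqs
Hunk 4: at line 1 remove [akik] add [ayw] -> 13 lines: nmo utxc ayw ctjan dejtr vqu wmh lheob pqst biblq wmvyu tsvu ueqs
Hunk 5: at line 9 remove [wmvyu] add [szly,hxr] -> 14 lines: nmo utxc ayw ctjan dejtr vqu wmh lheob pqst biblq szly hxr tsvu ueqs
Hunk 6: at line 2 remove [ctjan,dejtr] add [npzmb,btun] -> 14 lines: nmo utxc ayw npzmb btun vqu wmh lheob pqst biblq szly hxr tsvu ueqs

Answer: nmo
utxc
ayw
npzmb
btun
vqu
wmh
lheob
pqst
biblq
szly
hxr
tsvu
ueqs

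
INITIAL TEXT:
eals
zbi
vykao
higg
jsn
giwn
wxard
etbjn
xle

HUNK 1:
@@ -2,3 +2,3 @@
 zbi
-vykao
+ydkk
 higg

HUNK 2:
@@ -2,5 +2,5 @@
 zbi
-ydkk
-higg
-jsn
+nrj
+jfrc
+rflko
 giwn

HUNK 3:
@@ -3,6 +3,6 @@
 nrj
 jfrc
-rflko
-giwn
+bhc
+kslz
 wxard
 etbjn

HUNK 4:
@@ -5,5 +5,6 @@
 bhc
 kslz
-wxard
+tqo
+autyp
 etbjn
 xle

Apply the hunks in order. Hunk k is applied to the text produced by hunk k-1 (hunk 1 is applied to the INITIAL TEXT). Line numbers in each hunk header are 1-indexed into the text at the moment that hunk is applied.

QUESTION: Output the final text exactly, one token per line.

Answer: eals
zbi
nrj
jfrc
bhc
kslz
tqo
autyp
etbjn
xle

Derivation:
Hunk 1: at line 2 remove [vykao] add [ydkk] -> 9 lines: eals zbi ydkk higg jsn giwn wxard etbjn xle
Hunk 2: at line 2 remove [ydkk,higg,jsn] add [nrj,jfrc,rflko] -> 9 lines: eals zbi nrj jfrc rflko giwn wxard etbjn xle
Hunk 3: at line 3 remove [rflko,giwn] add [bhc,kslz] -> 9 lines: eals zbi nrj jfrc bhc kslz wxard etbjn xle
Hunk 4: at line 5 remove [wxard] add [tqo,autyp] -> 10 lines: eals zbi nrj jfrc bhc kslz tqo autyp etbjn xle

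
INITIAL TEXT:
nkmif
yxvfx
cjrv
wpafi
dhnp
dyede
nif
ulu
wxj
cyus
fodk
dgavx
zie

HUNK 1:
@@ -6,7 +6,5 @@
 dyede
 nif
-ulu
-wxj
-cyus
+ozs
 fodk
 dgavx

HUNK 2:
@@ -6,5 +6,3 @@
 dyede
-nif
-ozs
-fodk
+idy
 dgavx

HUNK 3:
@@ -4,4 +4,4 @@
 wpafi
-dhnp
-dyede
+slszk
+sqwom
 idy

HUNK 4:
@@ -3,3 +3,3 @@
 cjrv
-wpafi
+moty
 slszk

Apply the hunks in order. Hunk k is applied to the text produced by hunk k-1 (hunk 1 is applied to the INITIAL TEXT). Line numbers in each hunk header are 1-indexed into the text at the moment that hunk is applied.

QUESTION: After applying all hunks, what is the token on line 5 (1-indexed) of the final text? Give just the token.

Answer: slszk

Derivation:
Hunk 1: at line 6 remove [ulu,wxj,cyus] add [ozs] -> 11 lines: nkmif yxvfx cjrv wpafi dhnp dyede nif ozs fodk dgavx zie
Hunk 2: at line 6 remove [nif,ozs,fodk] add [idy] -> 9 lines: nkmif yxvfx cjrv wpafi dhnp dyede idy dgavx zie
Hunk 3: at line 4 remove [dhnp,dyede] add [slszk,sqwom] -> 9 lines: nkmif yxvfx cjrv wpafi slszk sqwom idy dgavx zie
Hunk 4: at line 3 remove [wpafi] add [moty] -> 9 lines: nkmif yxvfx cjrv moty slszk sqwom idy dgavx zie
Final line 5: slszk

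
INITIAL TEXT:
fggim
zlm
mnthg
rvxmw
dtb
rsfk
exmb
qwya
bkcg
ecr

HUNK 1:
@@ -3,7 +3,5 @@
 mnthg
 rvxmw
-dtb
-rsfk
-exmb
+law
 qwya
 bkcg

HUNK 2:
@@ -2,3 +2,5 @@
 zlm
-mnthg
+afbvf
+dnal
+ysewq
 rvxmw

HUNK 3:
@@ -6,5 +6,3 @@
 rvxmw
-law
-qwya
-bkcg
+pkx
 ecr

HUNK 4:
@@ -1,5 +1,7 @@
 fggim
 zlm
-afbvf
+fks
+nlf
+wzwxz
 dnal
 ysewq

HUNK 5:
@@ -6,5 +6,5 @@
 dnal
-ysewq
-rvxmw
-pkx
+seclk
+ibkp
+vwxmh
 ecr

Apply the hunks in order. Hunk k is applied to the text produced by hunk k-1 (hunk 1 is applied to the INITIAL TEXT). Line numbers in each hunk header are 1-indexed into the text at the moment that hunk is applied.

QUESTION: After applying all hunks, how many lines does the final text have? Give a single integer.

Answer: 10

Derivation:
Hunk 1: at line 3 remove [dtb,rsfk,exmb] add [law] -> 8 lines: fggim zlm mnthg rvxmw law qwya bkcg ecr
Hunk 2: at line 2 remove [mnthg] add [afbvf,dnal,ysewq] -> 10 lines: fggim zlm afbvf dnal ysewq rvxmw law qwya bkcg ecr
Hunk 3: at line 6 remove [law,qwya,bkcg] add [pkx] -> 8 lines: fggim zlm afbvf dnal ysewq rvxmw pkx ecr
Hunk 4: at line 1 remove [afbvf] add [fks,nlf,wzwxz] -> 10 lines: fggim zlm fks nlf wzwxz dnal ysewq rvxmw pkx ecr
Hunk 5: at line 6 remove [ysewq,rvxmw,pkx] add [seclk,ibkp,vwxmh] -> 10 lines: fggim zlm fks nlf wzwxz dnal seclk ibkp vwxmh ecr
Final line count: 10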